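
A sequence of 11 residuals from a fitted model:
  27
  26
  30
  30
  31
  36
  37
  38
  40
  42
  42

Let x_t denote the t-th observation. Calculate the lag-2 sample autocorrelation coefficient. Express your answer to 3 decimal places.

Mean x̄ = (27 + 26 + 30 + 30 + 31 + 36 + 37 + 38 + 40 + 42 + 42)/11 = 34.4545
Numerator Σ_{t=1}^{9}(x_t−x̄)(x_{t+2}−x̄) = 158.7686
Denominator Σ(x_t−x̄)² = 344.7273
r_2 = 158.7686 / 344.7273 = 0.461

0.461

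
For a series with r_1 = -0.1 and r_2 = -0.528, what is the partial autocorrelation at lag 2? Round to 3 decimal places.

φ_{22} = (r_2 − r_1²) / (1 − r_1²)
r_1² = (-0.1)² = 0.01
Numerator = -0.528 − 0.0100 = -0.5380; denominator = 1 − 0.0100 = 0.9900
φ_{22} = -0.5380 / 0.9900 = -0.543

-0.543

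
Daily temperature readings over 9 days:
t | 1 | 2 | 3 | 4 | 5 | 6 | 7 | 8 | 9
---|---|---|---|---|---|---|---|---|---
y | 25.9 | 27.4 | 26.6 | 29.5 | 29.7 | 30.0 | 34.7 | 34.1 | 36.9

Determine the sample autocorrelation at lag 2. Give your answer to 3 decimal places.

0.389

Mean ȳ = (25.9 + 27.4 + 26.6 + 29.5 + 29.7 + 30.0 + 34.7 + 34.1 + 36.9)/9 = 30.5333
Numerator Σ_{t=1}^{7}(y_t−ȳ)(y_{t+2}−ȳ) = 46.4444
Denominator Σ(y_t−ȳ)² = 119.4200
r_2 = 46.4444 / 119.4200 = 0.389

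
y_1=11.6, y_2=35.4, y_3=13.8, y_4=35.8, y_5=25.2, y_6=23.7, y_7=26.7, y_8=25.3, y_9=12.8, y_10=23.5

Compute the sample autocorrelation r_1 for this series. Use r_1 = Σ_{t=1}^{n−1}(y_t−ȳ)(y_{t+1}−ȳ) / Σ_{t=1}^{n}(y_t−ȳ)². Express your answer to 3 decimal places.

-0.556

Mean ȳ = (11.6 + 35.4 + 13.8 + 35.8 + 25.2 + 23.7 + 26.7 + 25.3 + 12.8 + 23.5)/10 = 23.3800
Numerator Σ_{t=1}^{9}(y_t−ȳ)(y_{t+1}−ȳ) = -366.6904
Denominator Σ(y_t−ȳ)² = 659.3560
r_1 = -366.6904 / 659.3560 = -0.556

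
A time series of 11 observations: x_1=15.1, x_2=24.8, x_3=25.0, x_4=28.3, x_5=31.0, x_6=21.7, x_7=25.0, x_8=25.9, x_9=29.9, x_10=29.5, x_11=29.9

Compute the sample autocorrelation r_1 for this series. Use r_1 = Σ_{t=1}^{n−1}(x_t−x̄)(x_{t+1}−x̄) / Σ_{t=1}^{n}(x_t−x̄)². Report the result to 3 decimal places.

0.155

Mean x̄ = (15.1 + 24.8 + 25.0 + 28.3 + 31.0 + 21.7 + 25.0 + 25.9 + 29.9 + 29.5 + 29.9)/11 = 26.0091
Numerator Σ_{t=1}^{10}(x_t−x̄)(x_{t+1}−x̄) = 33.2254
Denominator Σ(x_t−x̄)² = 213.7091
r_1 = 33.2254 / 213.7091 = 0.155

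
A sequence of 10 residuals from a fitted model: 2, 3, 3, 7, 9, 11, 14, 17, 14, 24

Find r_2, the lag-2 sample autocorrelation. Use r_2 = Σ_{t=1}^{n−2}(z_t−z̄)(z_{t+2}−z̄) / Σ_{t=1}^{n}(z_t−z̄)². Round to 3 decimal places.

0.440

Mean z̄ = (2 + 3 + 3 + 7 + 9 + 11 + 14 + 17 + 14 + 24)/10 = 10.4000
Numerator Σ_{t=1}^{8}(z_t−z̄)(z_{t+2}−z̄) = 197.2800
Denominator Σ(z_t−z̄)² = 448.4000
r_2 = 197.2800 / 448.4000 = 0.440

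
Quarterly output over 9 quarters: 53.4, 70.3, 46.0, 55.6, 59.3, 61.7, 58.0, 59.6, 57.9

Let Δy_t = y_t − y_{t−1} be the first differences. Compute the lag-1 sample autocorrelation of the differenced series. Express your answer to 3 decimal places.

-0.609

First differences Δy: 16.9, -24.3, 9.6, 3.7, 2.4, -3.7, 1.6, -1.7
Mean of differences = 0.5625
Numerator Σ(Δy_t−Δȳ)(Δy_{t+1}−Δȳ) = -611.3677
Denominator Σ(Δy_t−Δȳ)² = 1004.3188
r_1(Δy) = -611.3677 / 1004.3188 = -0.609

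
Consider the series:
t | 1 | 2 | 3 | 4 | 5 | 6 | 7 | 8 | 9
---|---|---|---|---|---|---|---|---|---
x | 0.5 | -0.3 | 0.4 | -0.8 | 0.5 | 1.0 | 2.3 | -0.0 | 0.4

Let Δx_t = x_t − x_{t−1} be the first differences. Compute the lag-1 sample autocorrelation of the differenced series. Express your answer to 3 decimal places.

-0.478

First differences Δx: -0.8, 0.7, -1.2, 1.3, 0.5, 1.3, -2.3, 0.4
Mean of differences = -0.0125
Numerator Σ(Δx_t−Δx̄)(Δx_{t+1}−Δx̄) = -5.5664
Denominator Σ(Δx_t−Δx̄)² = 11.6488
r_1(Δx) = -5.5664 / 11.6488 = -0.478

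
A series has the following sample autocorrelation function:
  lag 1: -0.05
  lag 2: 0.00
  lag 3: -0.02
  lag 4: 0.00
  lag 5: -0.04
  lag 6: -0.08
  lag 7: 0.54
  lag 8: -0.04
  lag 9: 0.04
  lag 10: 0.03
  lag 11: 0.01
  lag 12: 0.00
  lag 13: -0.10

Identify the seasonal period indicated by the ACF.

The largest autocorrelation is r_7 = 0.54; the remaining lags stay at or below 0.04.
The dominant spike at lag 7 indicates a seasonal period of 7.

7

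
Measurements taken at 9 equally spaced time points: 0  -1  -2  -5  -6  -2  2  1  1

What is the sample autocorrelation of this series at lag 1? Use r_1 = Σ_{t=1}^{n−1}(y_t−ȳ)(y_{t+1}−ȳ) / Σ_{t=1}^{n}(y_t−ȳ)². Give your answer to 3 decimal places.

Mean ȳ = (0 − 1 − 2 − 5 − 6 − 2 + 2 + 1 + 1)/9 = -1.3333
Numerator Σ_{t=1}^{8}(y_t−ȳ)(y_{t+1}−ȳ) = 33.8889
Denominator Σ(y_t−ȳ)² = 60.0000
r_1 = 33.8889 / 60.0000 = 0.565

0.565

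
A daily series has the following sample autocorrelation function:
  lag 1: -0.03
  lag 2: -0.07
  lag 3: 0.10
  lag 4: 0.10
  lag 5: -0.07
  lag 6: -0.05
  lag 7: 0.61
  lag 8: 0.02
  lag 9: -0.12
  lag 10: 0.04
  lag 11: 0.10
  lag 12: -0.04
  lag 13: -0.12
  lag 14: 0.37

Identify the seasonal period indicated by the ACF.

7

The largest autocorrelation is r_7 = 0.61, with a weaker echo at lag 14 (0.37); the remaining lags stay at or below 0.10.
The dominant spike at lag 7 indicates a seasonal period of 7.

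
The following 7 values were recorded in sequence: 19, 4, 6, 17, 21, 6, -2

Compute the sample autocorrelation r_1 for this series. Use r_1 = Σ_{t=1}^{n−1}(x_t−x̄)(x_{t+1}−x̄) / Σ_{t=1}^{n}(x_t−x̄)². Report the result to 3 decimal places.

0.048

Mean x̄ = (19 + 4 + 6 + 17 + 21 + 6 − 2)/7 = 10.1429
Deviations from mean: 8.8571, -6.1429, -4.1429, 6.8571, 10.8571, -4.1429, -12.1429
Numerator Σ_{t=1}^{6}(x_t−x̄)(x_{t+1}−x̄) = 22.4082
Denominator Σ(x_t−x̄)² = 462.8571
r_1 = 22.4082 / 462.8571 = 0.048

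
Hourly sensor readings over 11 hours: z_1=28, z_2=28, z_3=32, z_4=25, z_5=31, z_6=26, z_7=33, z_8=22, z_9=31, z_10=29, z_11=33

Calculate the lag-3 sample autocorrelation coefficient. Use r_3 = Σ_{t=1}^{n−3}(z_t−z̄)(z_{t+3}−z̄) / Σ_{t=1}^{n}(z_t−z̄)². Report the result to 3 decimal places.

Mean z̄ = (28 + 28 + 32 + 25 + 31 + 26 + 33 + 22 + 31 + 29 + 33)/11 = 28.9091
Numerator Σ_{t=1}^{8}(z_t−z̄)(z_{t+3}−z̄) = -71.7521
Denominator Σ(z_t−z̄)² = 124.9091
r_3 = -71.7521 / 124.9091 = -0.574

-0.574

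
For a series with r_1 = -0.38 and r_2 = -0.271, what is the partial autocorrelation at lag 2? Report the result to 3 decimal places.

-0.486

φ_{22} = (r_2 − r_1²) / (1 − r_1²)
r_1² = (-0.38)² = 0.1444
Numerator = -0.271 − 0.1444 = -0.4154; denominator = 1 − 0.1444 = 0.8556
φ_{22} = -0.4154 / 0.8556 = -0.486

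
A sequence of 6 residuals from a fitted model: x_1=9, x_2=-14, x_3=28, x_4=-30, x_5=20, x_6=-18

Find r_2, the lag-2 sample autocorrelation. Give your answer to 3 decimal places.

Mean x̄ = (9 − 14 + 28 − 30 + 20 − 18)/6 = -0.8333
Deviations from mean: 9.8333, -13.1667, 28.8333, -29.1667, 20.8333, -17.1667
Numerator Σ_{t=1}^{4}(x_t−x̄)(x_{t+2}−x̄) = 1768.9444
Denominator Σ(x_t−x̄)² = 2680.8333
r_2 = 1768.9444 / 2680.8333 = 0.660

0.660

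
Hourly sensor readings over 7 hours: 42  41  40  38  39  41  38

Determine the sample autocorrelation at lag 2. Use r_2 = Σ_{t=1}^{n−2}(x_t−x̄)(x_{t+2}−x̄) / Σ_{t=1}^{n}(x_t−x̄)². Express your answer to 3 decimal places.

-0.166

Mean x̄ = (42 + 41 + 40 + 38 + 39 + 41 + 38)/7 = 39.8571
Deviations from mean: 2.1429, 1.1429, 0.1429, -1.8571, -0.8571, 1.1429, -1.8571
Σ(x_t−x̄)(x_{t+2}−x̄) = (0.3061) + (-2.1224) + (-0.1224) + (-2.1224) + (1.5918) = -2.4694
Denominator Σ(x_t−x̄)² = 14.8571
r_2 = -2.4694 / 14.8571 = -0.166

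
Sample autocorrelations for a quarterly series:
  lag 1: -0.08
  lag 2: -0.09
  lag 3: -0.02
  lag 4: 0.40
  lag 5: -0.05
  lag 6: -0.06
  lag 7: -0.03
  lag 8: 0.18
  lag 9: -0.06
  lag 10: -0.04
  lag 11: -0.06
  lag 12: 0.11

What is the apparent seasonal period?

The largest autocorrelation is r_4 = 0.40, with a weaker echo at lag 8 (0.18); the remaining lags stay at or below 0.11.
The dominant spike at lag 4 indicates a seasonal period of 4.

4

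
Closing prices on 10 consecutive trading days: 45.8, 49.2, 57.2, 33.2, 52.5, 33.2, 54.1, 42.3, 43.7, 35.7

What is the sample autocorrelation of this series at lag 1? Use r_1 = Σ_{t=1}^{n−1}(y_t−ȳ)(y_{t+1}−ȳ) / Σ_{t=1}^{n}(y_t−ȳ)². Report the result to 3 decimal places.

Mean ȳ = (45.8 + 49.2 + 57.2 + 33.2 + 52.5 + 33.2 + 54.1 + 42.3 + 43.7 + 35.7)/10 = 44.6900
Numerator Σ_{t=1}^{9}(y_t−ȳ)(y_{t+1}−ȳ) = -381.1321
Denominator Σ(y_t−ȳ)² = 679.1690
r_1 = -381.1321 / 679.1690 = -0.561

-0.561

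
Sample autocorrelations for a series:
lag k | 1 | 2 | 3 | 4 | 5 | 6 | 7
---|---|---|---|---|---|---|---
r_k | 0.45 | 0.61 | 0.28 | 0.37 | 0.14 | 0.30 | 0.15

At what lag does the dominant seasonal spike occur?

The largest autocorrelation is r_2 = 0.61; the remaining lags stay at or below 0.45.
The dominant spike at lag 2 indicates a seasonal period of 2.

2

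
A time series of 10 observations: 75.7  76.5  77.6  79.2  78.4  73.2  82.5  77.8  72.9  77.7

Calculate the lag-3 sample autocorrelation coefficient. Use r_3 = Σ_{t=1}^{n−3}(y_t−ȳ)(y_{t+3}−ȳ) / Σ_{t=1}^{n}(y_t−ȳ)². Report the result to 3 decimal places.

0.363

Mean ȳ = (75.7 + 76.5 + 77.6 + 79.2 + 78.4 + 73.2 + 82.5 + 77.8 + 72.9 + 77.7)/10 = 77.1500
Σ(y_t−ȳ)(y_{t+3}−ȳ) = (-2.9725) + (-0.8125) + (-1.7775) + (10.9675) + (0.8125) + (16.7875) + (2.9425) = 25.9475
Denominator Σ(y_t−ȳ)² = 71.5050
r_3 = 25.9475 / 71.5050 = 0.363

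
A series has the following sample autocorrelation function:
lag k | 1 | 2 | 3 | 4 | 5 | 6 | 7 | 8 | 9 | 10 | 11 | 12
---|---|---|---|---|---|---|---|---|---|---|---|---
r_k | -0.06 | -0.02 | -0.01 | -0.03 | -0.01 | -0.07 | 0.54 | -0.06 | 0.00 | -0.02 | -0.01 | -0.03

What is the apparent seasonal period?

7

The largest autocorrelation is r_7 = 0.54; the remaining lags stay at or below 0.00.
The dominant spike at lag 7 indicates a seasonal period of 7.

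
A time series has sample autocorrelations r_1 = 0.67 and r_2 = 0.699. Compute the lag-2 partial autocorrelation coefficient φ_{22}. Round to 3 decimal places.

0.454

φ_{22} = (r_2 − r_1²) / (1 − r_1²)
r_1² = (0.67)² = 0.4489
Numerator = 0.699 − 0.4489 = 0.2501; denominator = 1 − 0.4489 = 0.5511
φ_{22} = 0.2501 / 0.5511 = 0.454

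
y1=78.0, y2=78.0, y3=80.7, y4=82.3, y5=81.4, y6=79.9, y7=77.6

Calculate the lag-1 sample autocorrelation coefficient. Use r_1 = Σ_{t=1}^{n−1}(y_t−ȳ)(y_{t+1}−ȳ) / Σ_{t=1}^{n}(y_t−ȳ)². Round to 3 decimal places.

0.389

Mean ȳ = (78.0 + 78.0 + 80.7 + 82.3 + 81.4 + 79.9 + 77.6)/7 = 79.7000
Deviations from mean: -1.7000, -1.7000, 1.0000, 2.6000, 1.7000, 0.2000, -2.1000
Σ(y_t−ȳ)(y_{t+1}−ȳ) = (2.8900) + (-1.7000) + (2.6000) + (4.4200) + (0.3400) + (-0.4200) = 8.1300
Denominator Σ(y_t−ȳ)² = 20.8800
r_1 = 8.1300 / 20.8800 = 0.389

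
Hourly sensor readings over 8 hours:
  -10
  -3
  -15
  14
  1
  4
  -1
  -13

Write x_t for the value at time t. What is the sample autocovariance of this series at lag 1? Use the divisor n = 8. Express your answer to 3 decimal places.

Mean x̄ = (-10 − 3 − 15 + 14 + 1 + 4 − 1 − 13)/8 = -2.8750
Σ_{t=1}^{7}(x_t−x̄)(x_{t+1}−x̄) = -116.2656
γ_1 = -116.2656 / 8 = -14.533

-14.533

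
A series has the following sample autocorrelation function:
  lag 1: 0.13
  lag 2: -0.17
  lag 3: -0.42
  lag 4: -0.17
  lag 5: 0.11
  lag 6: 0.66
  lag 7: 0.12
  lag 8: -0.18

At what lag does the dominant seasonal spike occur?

The largest autocorrelation is r_6 = 0.66; the remaining lags stay at or below 0.13.
The dominant spike at lag 6 indicates a seasonal period of 6.

6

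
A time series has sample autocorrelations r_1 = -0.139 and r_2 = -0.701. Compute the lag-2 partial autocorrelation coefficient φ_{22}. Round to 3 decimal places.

-0.735

φ_{22} = (r_2 − r_1²) / (1 − r_1²)
r_1² = (-0.139)² = 0.019321
Numerator = -0.701 − 0.0193 = -0.7203; denominator = 1 − 0.0193 = 0.9807
φ_{22} = -0.7203 / 0.9807 = -0.735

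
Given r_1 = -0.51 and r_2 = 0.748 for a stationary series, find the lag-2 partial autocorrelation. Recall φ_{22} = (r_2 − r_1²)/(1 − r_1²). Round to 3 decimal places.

0.659

φ_{22} = (r_2 − r_1²) / (1 − r_1²)
r_1² = (-0.51)² = 0.2601
Numerator = 0.748 − 0.2601 = 0.4879; denominator = 1 − 0.2601 = 0.7399
φ_{22} = 0.4879 / 0.7399 = 0.659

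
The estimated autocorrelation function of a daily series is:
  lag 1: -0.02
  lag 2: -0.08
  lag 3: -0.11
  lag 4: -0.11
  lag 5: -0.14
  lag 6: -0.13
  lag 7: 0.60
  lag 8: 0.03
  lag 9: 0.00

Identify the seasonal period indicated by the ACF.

The largest autocorrelation is r_7 = 0.60; the remaining lags stay at or below 0.03.
The dominant spike at lag 7 indicates a seasonal period of 7.

7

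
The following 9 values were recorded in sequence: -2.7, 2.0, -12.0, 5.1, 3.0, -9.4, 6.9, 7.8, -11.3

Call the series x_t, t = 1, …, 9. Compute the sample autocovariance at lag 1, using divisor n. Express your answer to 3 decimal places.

Mean x̄ = (-2.7 + 2.0 − 12.0 + 5.1 + 3.0 − 9.4 + 6.9 + 7.8 − 11.3)/9 = -1.1778
Σ_{t=1}^{8}(x_t−x̄)(x_{t+1}−x̄) = -200.0627
γ_1 = -200.0627 / 9 = -22.229

-22.229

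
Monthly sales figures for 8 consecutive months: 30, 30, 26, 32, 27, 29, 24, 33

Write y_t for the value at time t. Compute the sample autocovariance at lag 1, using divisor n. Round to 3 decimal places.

-4.721

Mean ȳ = (30 + 30 + 26 + 32 + 27 + 29 + 24 + 33)/8 = 28.8750
Σ_{t=1}^{7}(y_t−ȳ)(y_{t+1}−ȳ) = -37.7656
γ_1 = -37.7656 / 8 = -4.721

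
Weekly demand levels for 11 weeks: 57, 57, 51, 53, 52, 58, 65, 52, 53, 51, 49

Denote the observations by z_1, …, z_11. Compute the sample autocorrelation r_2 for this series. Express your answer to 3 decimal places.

Mean z̄ = (57 + 57 + 51 + 53 + 52 + 58 + 65 + 52 + 53 + 51 + 49)/11 = 54.3636
Numerator Σ_{t=1}^{9}(z_t−z̄)(z_{t+2}−z̄) = -42.4463
Denominator Σ(z_t−z̄)² = 206.5455
r_2 = -42.4463 / 206.5455 = -0.206

-0.206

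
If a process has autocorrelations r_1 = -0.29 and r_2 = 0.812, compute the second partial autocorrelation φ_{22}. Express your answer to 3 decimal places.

0.795

φ_{22} = (r_2 − r_1²) / (1 − r_1²)
r_1² = (-0.29)² = 0.0841
Numerator = 0.812 − 0.0841 = 0.7279; denominator = 1 − 0.0841 = 0.9159
φ_{22} = 0.7279 / 0.9159 = 0.795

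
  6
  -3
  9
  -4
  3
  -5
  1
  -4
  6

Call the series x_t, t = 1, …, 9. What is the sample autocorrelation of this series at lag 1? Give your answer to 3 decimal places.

Mean x̄ = (6 − 3 + 9 − 4 + 3 − 5 + 1 − 4 + 6)/9 = 1.0000
Numerator Σ_{t=1}^{8}(x_t−x̄)(x_{t+1}−x̄) = -139.0000
Denominator Σ(x_t−x̄)² = 220.0000
r_1 = -139.0000 / 220.0000 = -0.632

-0.632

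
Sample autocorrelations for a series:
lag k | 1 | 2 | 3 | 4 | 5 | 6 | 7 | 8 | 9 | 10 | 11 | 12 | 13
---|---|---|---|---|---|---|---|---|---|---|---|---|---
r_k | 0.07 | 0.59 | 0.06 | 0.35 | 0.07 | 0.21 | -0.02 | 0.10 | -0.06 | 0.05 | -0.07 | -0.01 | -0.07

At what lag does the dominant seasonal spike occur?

The largest autocorrelation is r_2 = 0.59, with weaker echoes at lags 4 (0.35) and 6 (0.21); the remaining lags stay at or below 0.10.
The dominant spike at lag 2 indicates a seasonal period of 2.

2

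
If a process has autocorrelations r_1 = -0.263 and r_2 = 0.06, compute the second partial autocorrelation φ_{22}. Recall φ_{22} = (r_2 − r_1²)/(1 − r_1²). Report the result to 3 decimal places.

φ_{22} = (r_2 − r_1²) / (1 − r_1²)
r_1² = (-0.263)² = 0.069169
Numerator = 0.06 − 0.0692 = -0.0092; denominator = 1 − 0.0692 = 0.9308
φ_{22} = -0.0092 / 0.9308 = -0.010

-0.010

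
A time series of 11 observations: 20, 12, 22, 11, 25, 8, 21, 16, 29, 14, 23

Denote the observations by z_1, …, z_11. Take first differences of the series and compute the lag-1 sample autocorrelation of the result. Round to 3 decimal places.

-0.879

First differences Δz: -8, 10, -11, 14, -17, 13, -5, 13, -15, 9
Mean of differences = 0.3000
Numerator Σ(Δz_t−Δz̄)(Δz_{t+1}−Δz̄) = -1263.6900
Denominator Σ(Δz_t−Δz̄)² = 1438.1000
r_1(Δz) = -1263.6900 / 1438.1000 = -0.879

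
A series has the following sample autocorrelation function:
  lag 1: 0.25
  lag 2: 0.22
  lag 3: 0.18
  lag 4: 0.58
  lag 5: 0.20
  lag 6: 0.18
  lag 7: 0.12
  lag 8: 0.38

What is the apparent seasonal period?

The largest autocorrelation is r_4 = 0.58, with a weaker echo at lag 8 (0.38); the remaining lags stay at or below 0.25. The elevated value at lag 1 (0.25), dropping to 0.22 at lag 2, reflects decaying short-term dependence rather than seasonality.
The dominant spike at lag 4 indicates a seasonal period of 4.

4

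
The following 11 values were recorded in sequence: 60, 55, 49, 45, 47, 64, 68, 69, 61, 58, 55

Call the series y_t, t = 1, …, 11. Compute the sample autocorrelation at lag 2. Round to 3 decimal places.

0.025

Mean ȳ = (60 + 55 + 49 + 45 + 47 + 64 + 68 + 69 + 61 + 58 + 55)/11 = 57.3636
Numerator Σ_{t=1}^{9}(y_t−ȳ)(y_{t+2}−ȳ) = 16.2810
Denominator Σ(y_t−ȳ)² = 654.5455
r_2 = 16.2810 / 654.5455 = 0.025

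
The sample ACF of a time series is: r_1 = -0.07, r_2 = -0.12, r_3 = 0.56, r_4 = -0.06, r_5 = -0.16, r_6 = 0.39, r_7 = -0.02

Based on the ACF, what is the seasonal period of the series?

The largest autocorrelation is r_3 = 0.56, with a weaker echo at lag 6 (0.39); the remaining lags stay at or below -0.02.
The dominant spike at lag 3 indicates a seasonal period of 3.

3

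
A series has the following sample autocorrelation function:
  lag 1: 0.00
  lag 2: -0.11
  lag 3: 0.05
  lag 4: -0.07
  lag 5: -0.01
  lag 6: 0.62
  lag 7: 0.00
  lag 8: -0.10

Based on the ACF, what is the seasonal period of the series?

The largest autocorrelation is r_6 = 0.62; the remaining lags stay at or below 0.05.
The dominant spike at lag 6 indicates a seasonal period of 6.

6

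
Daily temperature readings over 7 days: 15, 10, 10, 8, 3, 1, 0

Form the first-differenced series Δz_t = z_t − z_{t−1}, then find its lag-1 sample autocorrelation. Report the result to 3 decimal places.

-0.314

First differences Δz: -5, 0, -2, -5, -2, -1
Mean of differences = -2.5000
Numerator Σ(Δz_t−Δz̄)(Δz_{t+1}−Δz̄) = -6.7500
Denominator Σ(Δz_t−Δz̄)² = 21.5000
r_1(Δz) = -6.7500 / 21.5000 = -0.314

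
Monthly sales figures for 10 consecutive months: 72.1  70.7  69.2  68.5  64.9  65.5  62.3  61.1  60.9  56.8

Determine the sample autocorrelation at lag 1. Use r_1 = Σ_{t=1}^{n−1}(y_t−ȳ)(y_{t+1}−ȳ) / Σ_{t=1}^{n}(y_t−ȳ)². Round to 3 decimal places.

0.624

Mean ȳ = (72.1 + 70.7 + 69.2 + 68.5 + 64.9 + 65.5 + 62.3 + 61.1 + 60.9 + 56.8)/10 = 65.2000
Numerator Σ_{t=1}^{9}(y_t−ȳ)(y_{t+1}−ȳ) = 136.8400
Denominator Σ(y_t−ȳ)² = 219.2000
r_1 = 136.8400 / 219.2000 = 0.624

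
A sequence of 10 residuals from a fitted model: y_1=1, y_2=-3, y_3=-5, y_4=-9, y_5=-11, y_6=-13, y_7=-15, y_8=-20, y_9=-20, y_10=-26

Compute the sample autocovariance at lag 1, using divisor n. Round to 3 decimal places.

Mean ȳ = (1 − 3 − 5 − 9 − 11 − 13 − 15 − 20 − 20 − 26)/10 = -12.1000
Σ_{t=1}^{9}(y_t−ȳ)(y_{t+1}−ȳ) = 405.9900
γ_1 = 405.9900 / 10 = 40.599

40.599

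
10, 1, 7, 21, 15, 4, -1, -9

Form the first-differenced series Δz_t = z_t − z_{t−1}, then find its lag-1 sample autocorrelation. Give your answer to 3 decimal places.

0.186

First differences Δz: -9, 6, 14, -6, -11, -5, -8
Mean of differences = -2.7143
Numerator Σ(Δz_t−Δz̄)(Δz_{t+1}−Δz̄) = 94.2041
Denominator Σ(Δz_t−Δz̄)² = 507.4286
r_1(Δz) = 94.2041 / 507.4286 = 0.186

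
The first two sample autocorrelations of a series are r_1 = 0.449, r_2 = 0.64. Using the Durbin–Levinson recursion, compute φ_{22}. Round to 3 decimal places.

φ_{22} = (r_2 − r_1²) / (1 − r_1²)
r_1² = (0.449)² = 0.201601
Numerator = 0.64 − 0.2016 = 0.4384; denominator = 1 − 0.2016 = 0.7984
φ_{22} = 0.4384 / 0.7984 = 0.549

0.549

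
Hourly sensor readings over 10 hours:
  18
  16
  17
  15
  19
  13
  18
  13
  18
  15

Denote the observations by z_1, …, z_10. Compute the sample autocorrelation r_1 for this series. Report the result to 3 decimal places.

-0.799

Mean z̄ = (18 + 16 + 17 + 15 + 19 + 13 + 18 + 13 + 18 + 15)/10 = 16.2000
Numerator Σ_{t=1}^{9}(z_t−z̄)(z_{t+1}−z̄) = -33.2400
Denominator Σ(z_t−z̄)² = 41.6000
r_1 = -33.2400 / 41.6000 = -0.799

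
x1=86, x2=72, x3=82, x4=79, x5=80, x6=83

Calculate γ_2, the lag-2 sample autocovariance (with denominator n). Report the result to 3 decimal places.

Mean x̄ = (86 + 72 + 82 + 79 + 80 + 83)/6 = 80.3333
Σ_{t=1}^{4}(x_t−x̄)(x_{t+2}−x̄) = 16.4444
γ_2 = 16.4444 / 6 = 2.741

2.741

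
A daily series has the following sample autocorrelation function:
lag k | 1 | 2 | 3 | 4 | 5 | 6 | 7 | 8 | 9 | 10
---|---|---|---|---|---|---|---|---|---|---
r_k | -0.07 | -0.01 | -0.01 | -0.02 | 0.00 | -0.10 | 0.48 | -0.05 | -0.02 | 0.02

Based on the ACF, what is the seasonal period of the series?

7

The largest autocorrelation is r_7 = 0.48; the remaining lags stay at or below 0.02.
The dominant spike at lag 7 indicates a seasonal period of 7.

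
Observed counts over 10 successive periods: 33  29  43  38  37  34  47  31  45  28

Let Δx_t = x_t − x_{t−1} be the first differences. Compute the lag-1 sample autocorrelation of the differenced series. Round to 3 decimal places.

-0.709

First differences Δx: -4, 14, -5, -1, -3, 13, -16, 14, -17
Mean of differences = -0.5556
Numerator Σ(Δx_t−Δx̄)(Δx_{t+1}−Δx̄) = -818.4198
Denominator Σ(Δx_t−Δx̄)² = 1154.2222
r_1(Δx) = -818.4198 / 1154.2222 = -0.709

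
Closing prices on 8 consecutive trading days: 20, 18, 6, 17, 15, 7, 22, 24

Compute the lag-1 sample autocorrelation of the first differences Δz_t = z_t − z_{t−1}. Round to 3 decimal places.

-0.367

First differences Δz: -2, -12, 11, -2, -8, 15, 2
Mean of differences = 0.5714
Numerator Σ(Δz_t−Δz̄)(Δz_{t+1}−Δz̄) = -206.6122
Denominator Σ(Δz_t−Δz̄)² = 563.7143
r_1(Δz) = -206.6122 / 563.7143 = -0.367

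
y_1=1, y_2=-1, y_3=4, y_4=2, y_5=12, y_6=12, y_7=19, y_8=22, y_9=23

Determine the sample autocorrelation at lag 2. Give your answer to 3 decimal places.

0.389

Mean ȳ = (1 − 1 + 4 + 2 + 12 + 12 + 19 + 22 + 23)/9 = 10.4444
Numerator Σ_{t=1}^{7}(y_t−ȳ)(y_{t+2}−ȳ) = 273.0494
Denominator Σ(y_t−ȳ)² = 702.2222
r_2 = 273.0494 / 702.2222 = 0.389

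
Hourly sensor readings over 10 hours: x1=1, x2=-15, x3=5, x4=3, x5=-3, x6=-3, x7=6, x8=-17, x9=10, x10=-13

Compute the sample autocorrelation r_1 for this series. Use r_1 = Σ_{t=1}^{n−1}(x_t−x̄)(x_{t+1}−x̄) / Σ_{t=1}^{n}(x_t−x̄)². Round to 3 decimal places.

Mean x̄ = (1 − 15 + 5 + 3 − 3 − 3 + 6 − 17 + 10 − 13)/10 = -2.6000
Numerator Σ_{t=1}^{9}(x_t−x̄)(x_{t+1}−x̄) = -538.1600
Denominator Σ(x_t−x̄)² = 804.4000
r_1 = -538.1600 / 804.4000 = -0.669

-0.669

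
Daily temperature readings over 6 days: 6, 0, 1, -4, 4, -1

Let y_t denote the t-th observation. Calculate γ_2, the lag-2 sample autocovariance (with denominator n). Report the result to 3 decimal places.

2.500

Mean ȳ = (6 + 0 + 1 − 4 + 4 − 1)/6 = 1.0000
Σ_{t=1}^{4}(y_t−ȳ)(y_{t+2}−ȳ) = 15.0000
γ_2 = 15.0000 / 6 = 2.500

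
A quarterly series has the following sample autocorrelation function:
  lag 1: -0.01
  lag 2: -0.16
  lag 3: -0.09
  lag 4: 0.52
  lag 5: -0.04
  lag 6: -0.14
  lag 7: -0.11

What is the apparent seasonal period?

4

The largest autocorrelation is r_4 = 0.52; the remaining lags stay at or below -0.01.
The dominant spike at lag 4 indicates a seasonal period of 4.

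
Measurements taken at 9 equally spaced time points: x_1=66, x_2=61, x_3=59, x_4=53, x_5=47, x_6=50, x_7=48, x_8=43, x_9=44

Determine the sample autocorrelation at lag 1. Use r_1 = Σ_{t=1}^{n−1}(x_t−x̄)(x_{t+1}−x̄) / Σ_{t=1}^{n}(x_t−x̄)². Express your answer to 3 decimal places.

Mean x̄ = (66 + 61 + 59 + 53 + 47 + 50 + 48 + 43 + 44)/9 = 52.3333
Numerator Σ_{t=1}^{8}(x_t−x̄)(x_{t+1}−x̄) = 317.8889
Denominator Σ(x_t−x̄)² = 516.0000
r_1 = 317.8889 / 516.0000 = 0.616

0.616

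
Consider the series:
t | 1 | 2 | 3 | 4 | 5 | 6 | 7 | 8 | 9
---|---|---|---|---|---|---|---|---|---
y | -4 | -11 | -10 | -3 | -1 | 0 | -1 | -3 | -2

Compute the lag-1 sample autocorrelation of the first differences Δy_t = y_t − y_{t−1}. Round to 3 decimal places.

0.118

First differences Δy: -7, 1, 7, 2, 1, -1, -2, 1
Mean of differences = 0.2500
Numerator Σ(Δy_t−Δȳ)(Δy_{t+1}−Δȳ) = 12.9375
Denominator Σ(Δy_t−Δȳ)² = 109.5000
r_1(Δy) = 12.9375 / 109.5000 = 0.118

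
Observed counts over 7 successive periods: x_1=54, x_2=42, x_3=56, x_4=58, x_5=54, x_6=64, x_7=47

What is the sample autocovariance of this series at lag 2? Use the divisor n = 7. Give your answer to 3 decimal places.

-0.828

Mean x̄ = (54 + 42 + 56 + 58 + 54 + 64 + 47)/7 = 53.5714
Deviations: 0.4286, -11.5714, 2.4286, 4.4286, 0.4286, 10.4286, -6.5714
Σ_{t=1}^{5}(x_t−x̄)(x_{t+2}−x̄) = -5.7959
γ_2 = -5.7959 / 7 = -0.828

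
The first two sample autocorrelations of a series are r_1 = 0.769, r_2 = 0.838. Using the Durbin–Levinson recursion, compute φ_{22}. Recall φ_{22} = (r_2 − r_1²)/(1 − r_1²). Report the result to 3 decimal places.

0.604

φ_{22} = (r_2 − r_1²) / (1 − r_1²)
r_1² = (0.769)² = 0.591361
Numerator = 0.838 − 0.5914 = 0.2466; denominator = 1 − 0.5914 = 0.4086
φ_{22} = 0.2466 / 0.4086 = 0.604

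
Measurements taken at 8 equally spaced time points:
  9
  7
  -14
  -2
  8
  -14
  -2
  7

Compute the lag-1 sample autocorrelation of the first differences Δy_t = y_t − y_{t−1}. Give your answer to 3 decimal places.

First differences Δy: -2, -21, 12, 10, -22, 12, 9
Mean of differences = -0.2857
Numerator Σ(Δy_t−Δȳ)(Δy_{t+1}−Δȳ) = -468.6531
Denominator Σ(Δy_t−Δȳ)² = 1397.4286
r_1(Δy) = -468.6531 / 1397.4286 = -0.335

-0.335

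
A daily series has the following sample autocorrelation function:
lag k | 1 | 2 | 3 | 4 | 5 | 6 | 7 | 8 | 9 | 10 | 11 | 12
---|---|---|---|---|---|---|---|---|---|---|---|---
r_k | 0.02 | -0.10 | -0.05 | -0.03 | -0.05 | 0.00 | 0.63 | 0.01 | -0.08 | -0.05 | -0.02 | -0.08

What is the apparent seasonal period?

7

The largest autocorrelation is r_7 = 0.63; the remaining lags stay at or below 0.02.
The dominant spike at lag 7 indicates a seasonal period of 7.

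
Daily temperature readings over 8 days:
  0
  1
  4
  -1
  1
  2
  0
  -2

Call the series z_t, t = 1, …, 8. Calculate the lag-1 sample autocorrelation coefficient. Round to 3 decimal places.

Mean z̄ = (0 + 1 + 4 − 1 + 1 + 2 + 0 − 2)/8 = 0.6250
Numerator Σ_{t=1}^{7}(z_t−z̄)(z_{t+1}−z̄) = -3.7656
Denominator Σ(z_t−z̄)² = 23.8750
r_1 = -3.7656 / 23.8750 = -0.158

-0.158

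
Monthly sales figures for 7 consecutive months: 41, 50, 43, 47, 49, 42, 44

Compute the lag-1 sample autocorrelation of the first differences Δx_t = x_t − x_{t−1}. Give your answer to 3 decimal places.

-0.532

First differences Δx: 9, -7, 4, 2, -7, 2
Mean of differences = 0.5000
Numerator Σ(Δx_t−Δx̄)(Δx_{t+1}−Δx̄) = -107.2500
Denominator Σ(Δx_t−Δx̄)² = 201.5000
r_1(Δx) = -107.2500 / 201.5000 = -0.532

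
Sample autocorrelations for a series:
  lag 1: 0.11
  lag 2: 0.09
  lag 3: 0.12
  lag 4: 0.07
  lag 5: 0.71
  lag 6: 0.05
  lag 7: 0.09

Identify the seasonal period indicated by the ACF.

The largest autocorrelation is r_5 = 0.71; the remaining lags stay at or below 0.12.
The dominant spike at lag 5 indicates a seasonal period of 5.

5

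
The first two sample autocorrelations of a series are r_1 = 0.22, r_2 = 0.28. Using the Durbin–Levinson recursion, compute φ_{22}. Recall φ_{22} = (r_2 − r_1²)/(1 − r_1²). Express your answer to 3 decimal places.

0.243

φ_{22} = (r_2 − r_1²) / (1 − r_1²)
r_1² = (0.22)² = 0.0484
Numerator = 0.28 − 0.0484 = 0.2316; denominator = 1 − 0.0484 = 0.9516
φ_{22} = 0.2316 / 0.9516 = 0.243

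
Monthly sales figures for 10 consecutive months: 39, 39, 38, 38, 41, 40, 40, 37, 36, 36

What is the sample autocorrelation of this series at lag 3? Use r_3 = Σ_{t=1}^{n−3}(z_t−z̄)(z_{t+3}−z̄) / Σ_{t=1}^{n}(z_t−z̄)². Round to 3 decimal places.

-0.427

Mean z̄ = (39 + 39 + 38 + 38 + 41 + 40 + 40 + 37 + 36 + 36)/10 = 38.4000
Numerator Σ_{t=1}^{7}(z_t−z̄)(z_{t+3}−z̄) = -11.2800
Denominator Σ(z_t−z̄)² = 26.4000
r_3 = -11.2800 / 26.4000 = -0.427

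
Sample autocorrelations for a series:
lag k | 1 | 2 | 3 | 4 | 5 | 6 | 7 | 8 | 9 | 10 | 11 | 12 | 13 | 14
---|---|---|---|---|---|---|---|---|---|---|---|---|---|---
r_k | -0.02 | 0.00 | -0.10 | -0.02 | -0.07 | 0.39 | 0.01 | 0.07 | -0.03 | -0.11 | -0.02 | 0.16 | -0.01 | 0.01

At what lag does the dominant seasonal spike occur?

6

The largest autocorrelation is r_6 = 0.39, with a weaker echo at lag 12 (0.16); the remaining lags stay at or below 0.07.
The dominant spike at lag 6 indicates a seasonal period of 6.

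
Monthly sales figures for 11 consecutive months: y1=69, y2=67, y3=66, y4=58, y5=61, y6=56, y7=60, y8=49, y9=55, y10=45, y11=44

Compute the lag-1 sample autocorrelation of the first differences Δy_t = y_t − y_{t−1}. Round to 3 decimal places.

First differences Δy: -2, -1, -8, 3, -5, 4, -11, 6, -10, -1
Mean of differences = -2.5000
Numerator Σ(Δy_t−Δȳ)(Δy_{t+1}−Δȳ) = -270.2500
Denominator Σ(Δy_t−Δȳ)² = 314.5000
r_1(Δy) = -270.2500 / 314.5000 = -0.859

-0.859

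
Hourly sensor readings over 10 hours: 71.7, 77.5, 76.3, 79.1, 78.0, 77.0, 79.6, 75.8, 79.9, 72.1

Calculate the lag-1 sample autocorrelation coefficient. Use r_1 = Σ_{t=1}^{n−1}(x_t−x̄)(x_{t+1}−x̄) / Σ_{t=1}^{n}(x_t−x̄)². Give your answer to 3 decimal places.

Mean x̄ = (71.7 + 77.5 + 76.3 + 79.1 + 78.0 + 77.0 + 79.6 + 75.8 + 79.9 + 72.1)/10 = 76.7000
Numerator Σ_{t=1}^{9}(x_t−x̄)(x_{t+1}−x̄) = -21.1100
Denominator Σ(x_t−x̄)² = 73.9600
r_1 = -21.1100 / 73.9600 = -0.285

-0.285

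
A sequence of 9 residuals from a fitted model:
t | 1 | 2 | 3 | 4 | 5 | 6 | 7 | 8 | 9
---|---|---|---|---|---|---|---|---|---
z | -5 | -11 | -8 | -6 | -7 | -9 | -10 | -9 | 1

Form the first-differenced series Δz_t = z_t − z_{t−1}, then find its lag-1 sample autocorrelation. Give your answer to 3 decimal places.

First differences Δz: -6, 3, 2, -1, -2, -1, 1, 10
Mean of differences = 0.7500
Numerator Σ(Δz_t−Δz̄)(Δz_{t+1}−Δz̄) = -3.0625
Denominator Σ(Δz_t−Δz̄)² = 151.5000
r_1(Δz) = -3.0625 / 151.5000 = -0.020

-0.020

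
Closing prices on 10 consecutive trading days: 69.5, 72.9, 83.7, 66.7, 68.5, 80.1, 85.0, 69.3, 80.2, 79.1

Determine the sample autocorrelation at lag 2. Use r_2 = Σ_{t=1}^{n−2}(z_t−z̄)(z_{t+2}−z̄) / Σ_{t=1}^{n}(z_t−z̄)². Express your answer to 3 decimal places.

-0.467

Mean z̄ = (69.5 + 72.9 + 83.7 + 66.7 + 68.5 + 80.1 + 85.0 + 69.3 + 80.2 + 79.1)/10 = 75.5000
Numerator Σ_{t=1}^{8}(z_t−z̄)(z_{t+2}−z̄) = -196.8900
Denominator Σ(z_t−z̄)² = 421.3400
r_2 = -196.8900 / 421.3400 = -0.467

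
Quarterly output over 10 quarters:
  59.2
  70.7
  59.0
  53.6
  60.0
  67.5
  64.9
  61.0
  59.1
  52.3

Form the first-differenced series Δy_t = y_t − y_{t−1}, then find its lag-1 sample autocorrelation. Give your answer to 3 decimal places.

First differences Δy: 11.5, -11.7, -5.4, 6.4, 7.5, -2.6, -3.9, -1.9, -6.8
Mean of differences = -0.7667
Numerator Σ(Δy_t−Δȳ)(Δy_{t+1}−Δȳ) = -56.4411
Denominator Σ(Δy_t−Δȳ)² = 462.0400
r_1(Δy) = -56.4411 / 462.0400 = -0.122

-0.122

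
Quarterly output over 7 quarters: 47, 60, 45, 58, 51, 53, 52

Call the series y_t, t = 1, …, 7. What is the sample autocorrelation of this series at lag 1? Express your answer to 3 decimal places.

Mean ȳ = (47 + 60 + 45 + 58 + 51 + 53 + 52)/7 = 52.2857
Deviations from mean: -5.2857, 7.7143, -7.2857, 5.7143, -1.2857, 0.7143, -0.2857
Numerator Σ_{t=1}^{6}(y_t−ȳ)(y_{t+1}−ȳ) = -147.0816
Denominator Σ(y_t−ȳ)² = 175.4286
r_1 = -147.0816 / 175.4286 = -0.838

-0.838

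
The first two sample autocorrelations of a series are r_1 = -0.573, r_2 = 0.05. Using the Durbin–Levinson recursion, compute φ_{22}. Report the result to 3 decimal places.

φ_{22} = (r_2 − r_1²) / (1 − r_1²)
r_1² = (-0.573)² = 0.328329
Numerator = 0.05 − 0.3283 = -0.2783; denominator = 1 − 0.3283 = 0.6717
φ_{22} = -0.2783 / 0.6717 = -0.414

-0.414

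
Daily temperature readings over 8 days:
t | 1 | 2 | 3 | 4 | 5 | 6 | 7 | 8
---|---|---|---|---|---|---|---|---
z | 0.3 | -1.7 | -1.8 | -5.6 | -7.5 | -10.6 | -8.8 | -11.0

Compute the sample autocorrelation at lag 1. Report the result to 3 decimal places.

0.606

Mean z̄ = (0.3 − 1.7 − 1.8 − 5.6 − 7.5 − 10.6 − 8.8 − 11.0)/8 = -5.8375
Deviations from mean: 6.1375, 4.1375, 4.0375, 0.2375, -1.6625, -4.7625, -2.9625, -5.1625
Σ(z_t−z̄)(z_{t+1}−z̄) = (25.3939) + (16.7052) + (0.9589) + (-0.3948) + (7.9177) + (14.1089) + (15.2939) = 79.9836
Denominator Σ(z_t−z̄)² = 132.0188
r_1 = 79.9836 / 132.0188 = 0.606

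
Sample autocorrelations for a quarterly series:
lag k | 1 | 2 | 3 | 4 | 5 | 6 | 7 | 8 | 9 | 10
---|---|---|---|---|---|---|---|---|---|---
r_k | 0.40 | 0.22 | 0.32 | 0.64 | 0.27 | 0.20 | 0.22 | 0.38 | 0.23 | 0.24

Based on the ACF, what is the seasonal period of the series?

The largest autocorrelation is r_4 = 0.64; the remaining lags stay at or below 0.40. The elevated value at lag 1 (0.40), dropping to 0.22 at lag 2, reflects decaying short-term dependence rather than seasonality.
The dominant spike at lag 4 indicates a seasonal period of 4.

4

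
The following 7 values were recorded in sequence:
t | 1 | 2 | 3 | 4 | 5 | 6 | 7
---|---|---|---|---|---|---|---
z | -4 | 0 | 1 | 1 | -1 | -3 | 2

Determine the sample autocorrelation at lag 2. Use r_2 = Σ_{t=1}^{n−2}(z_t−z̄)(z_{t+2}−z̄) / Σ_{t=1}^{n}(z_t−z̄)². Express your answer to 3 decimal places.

Mean z̄ = (-4 + 0 + 1 + 1 − 1 − 3 + 2)/7 = -0.5714
Numerator Σ_{t=1}^{5}(z_t−z̄)(z_{t+2}−z̄) = -10.0816
Denominator Σ(z_t−z̄)² = 29.7143
r_2 = -10.0816 / 29.7143 = -0.339

-0.339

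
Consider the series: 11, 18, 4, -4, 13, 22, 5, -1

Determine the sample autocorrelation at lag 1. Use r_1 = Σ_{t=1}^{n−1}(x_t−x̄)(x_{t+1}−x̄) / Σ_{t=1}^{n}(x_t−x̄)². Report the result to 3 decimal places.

0.048

Mean x̄ = (11 + 18 + 4 − 4 + 13 + 22 + 5 − 1)/8 = 8.5000
Deviations from mean: 2.5000, 9.5000, -4.5000, -12.5000, 4.5000, 13.5000, -3.5000, -9.5000
Σ(x_t−x̄)(x_{t+1}−x̄) = (23.7500) + (-42.7500) + (56.2500) + (-56.2500) + (60.7500) + (-47.2500) + (33.2500) = 27.7500
Denominator Σ(x_t−x̄)² = 578.0000
r_1 = 27.7500 / 578.0000 = 0.048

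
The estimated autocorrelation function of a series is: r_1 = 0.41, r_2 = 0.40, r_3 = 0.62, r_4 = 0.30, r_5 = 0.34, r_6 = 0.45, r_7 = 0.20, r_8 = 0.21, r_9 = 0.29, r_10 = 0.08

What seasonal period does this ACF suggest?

3

The largest autocorrelation is r_3 = 0.62, with a weaker echo at lag 6 (0.45); the remaining lags stay at or below 0.41. The elevated value at lag 1 (0.41), dropping to 0.40 at lag 2, reflects decaying short-term dependence rather than seasonality.
The dominant spike at lag 3 indicates a seasonal period of 3.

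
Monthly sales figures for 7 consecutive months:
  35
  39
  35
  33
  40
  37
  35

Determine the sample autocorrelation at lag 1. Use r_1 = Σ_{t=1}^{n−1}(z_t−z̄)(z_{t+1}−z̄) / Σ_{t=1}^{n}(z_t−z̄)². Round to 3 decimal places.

Mean z̄ = (35 + 39 + 35 + 33 + 40 + 37 + 35)/7 = 36.2857
Deviations from mean: -1.2857, 2.7143, -1.2857, -3.2857, 3.7143, 0.7143, -1.2857
Σ(z_t−z̄)(z_{t+1}−z̄) = (-3.4898) + (-3.4898) + (4.2245) + (-12.2041) + (2.6531) + (-0.9184) = -13.2245
Denominator Σ(z_t−z̄)² = 37.4286
r_1 = -13.2245 / 37.4286 = -0.353

-0.353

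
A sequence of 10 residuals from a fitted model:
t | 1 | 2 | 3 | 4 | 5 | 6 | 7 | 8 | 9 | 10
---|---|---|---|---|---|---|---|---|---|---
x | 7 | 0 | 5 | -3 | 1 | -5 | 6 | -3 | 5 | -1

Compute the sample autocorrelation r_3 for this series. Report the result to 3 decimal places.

Mean x̄ = (7 + 0 + 5 − 3 + 1 − 5 + 6 − 3 + 5 − 1)/10 = 1.2000
Σ(x_t−x̄)(x_{t+3}−x̄) = (-24.3600) + (0.2400) + (-23.5600) + (-20.1600) + (0.8400) + (-23.5600) + (-10.5600) = -101.1200
Denominator Σ(x_t−x̄)² = 165.6000
r_3 = -101.1200 / 165.6000 = -0.611

-0.611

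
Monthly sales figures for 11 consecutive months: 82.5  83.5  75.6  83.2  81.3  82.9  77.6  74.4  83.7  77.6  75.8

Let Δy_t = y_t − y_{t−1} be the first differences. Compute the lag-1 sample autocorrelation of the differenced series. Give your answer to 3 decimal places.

First differences Δy: 1.0, -7.9, 7.6, -1.9, 1.6, -5.3, -3.2, 9.3, -6.1, -1.8
Mean of differences = -0.6700
Numerator Σ(Δy_t−Δȳ)(Δy_{t+1}−Δȳ) = -156.8519
Denominator Σ(Δy_t−Δȳ)² = 288.1210
r_1(Δy) = -156.8519 / 288.1210 = -0.544

-0.544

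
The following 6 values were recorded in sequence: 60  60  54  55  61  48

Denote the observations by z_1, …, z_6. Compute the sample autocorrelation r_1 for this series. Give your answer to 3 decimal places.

-0.296

Mean z̄ = (60 + 60 + 54 + 55 + 61 + 48)/6 = 56.3333
Deviations from mean: 3.6667, 3.6667, -2.3333, -1.3333, 4.6667, -8.3333
Σ(z_t−z̄)(z_{t+1}−z̄) = (13.4444) + (-8.5556) + (3.1111) + (-6.2222) + (-38.8889) = -37.1111
Denominator Σ(z_t−z̄)² = 125.3333
r_1 = -37.1111 / 125.3333 = -0.296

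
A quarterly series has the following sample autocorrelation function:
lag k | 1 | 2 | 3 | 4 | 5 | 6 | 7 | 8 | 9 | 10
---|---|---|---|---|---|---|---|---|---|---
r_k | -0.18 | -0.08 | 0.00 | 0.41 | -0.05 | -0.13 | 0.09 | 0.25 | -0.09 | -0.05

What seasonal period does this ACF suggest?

4

The largest autocorrelation is r_4 = 0.41, with a weaker echo at lag 8 (0.25); the remaining lags stay at or below 0.09.
The dominant spike at lag 4 indicates a seasonal period of 4.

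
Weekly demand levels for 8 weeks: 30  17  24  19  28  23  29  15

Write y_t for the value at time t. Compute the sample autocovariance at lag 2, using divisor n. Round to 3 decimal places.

Mean ȳ = (30 + 17 + 24 + 19 + 28 + 23 + 29 + 15)/8 = 23.1250
Σ_{t=1}^{6}(y_t−ȳ)(y_{t+2}−ȳ) = 65.7188
γ_2 = 65.7188 / 8 = 8.215

8.215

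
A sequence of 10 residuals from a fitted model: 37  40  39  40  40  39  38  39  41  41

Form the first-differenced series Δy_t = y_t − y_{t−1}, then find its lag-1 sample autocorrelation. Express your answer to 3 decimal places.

First differences Δy: 3, -1, 1, 0, -1, -1, 1, 2, 0
Mean of differences = 0.4444
Numerator Σ(Δy_t−Δȳ)(Δy_{t+1}−Δȳ) = -2.6420
Denominator Σ(Δy_t−Δȳ)² = 16.2222
r_1(Δy) = -2.6420 / 16.2222 = -0.163

-0.163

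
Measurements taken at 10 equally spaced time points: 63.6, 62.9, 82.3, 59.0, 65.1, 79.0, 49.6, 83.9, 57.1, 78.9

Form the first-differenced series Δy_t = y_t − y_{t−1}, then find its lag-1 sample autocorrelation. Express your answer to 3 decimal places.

-0.788

First differences Δy: -0.7, 19.4, -23.3, 6.1, 13.9, -29.4, 34.3, -26.8, 21.8
Mean of differences = 1.7000
Numerator Σ(Δy_t−Δȳ)(Δy_{t+1}−Δȳ) = -3436.5300
Denominator Σ(Δy_t−Δȳ)² = 4358.4800
r_1(Δy) = -3436.5300 / 4358.4800 = -0.788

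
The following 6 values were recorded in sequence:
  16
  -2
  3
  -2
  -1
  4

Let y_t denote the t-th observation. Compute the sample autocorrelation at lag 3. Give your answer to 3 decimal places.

Mean ȳ = (16 − 2 + 3 − 2 − 1 + 4)/6 = 3.0000
Deviations from mean: 13.0000, -5.0000, 0.0000, -5.0000, -4.0000, 1.0000
Σ(y_t−ȳ)(y_{t+3}−ȳ) = (-65.0000) + (20.0000) + (0.0000) = -45.0000
Denominator Σ(y_t−ȳ)² = 236.0000
r_3 = -45.0000 / 236.0000 = -0.191

-0.191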